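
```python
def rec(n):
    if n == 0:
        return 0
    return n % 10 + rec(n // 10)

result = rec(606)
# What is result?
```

Sum of digits of 606: 6 + 0 + 6 = 12

Answer: 12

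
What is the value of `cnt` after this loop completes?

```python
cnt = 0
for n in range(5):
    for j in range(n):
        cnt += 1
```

Triangle number: 0+1+2+...+4
`cnt` takes the values: 0 → 1 → 2 → 3 → 4 → 5 → 6 → 7 → 8 → 9 → 10

Answer: 10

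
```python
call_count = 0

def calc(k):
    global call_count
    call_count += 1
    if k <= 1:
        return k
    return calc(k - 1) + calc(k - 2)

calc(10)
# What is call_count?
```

Calls(k) = 1 + Calls(k-1) + Calls(k-2); Calls(0)=Calls(1)=1. For k=10 this gives 177.

Answer: 177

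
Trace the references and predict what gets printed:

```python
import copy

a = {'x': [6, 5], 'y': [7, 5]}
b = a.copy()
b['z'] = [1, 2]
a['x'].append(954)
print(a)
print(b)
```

Key concept: shallow copy of dict with mutable values.
Step by step:
`a = {'x': [6, 5], 'y': [7, 5]}` → a = {'x': [6, 5], 'y': [7, 5]}
`b = a.copy()` → b = {'x': [6, 5], 'y': [7, 5]}
`b['z'] = [1, 2]` → b = {'x': [6, 5], 'y': [7, 5], 'z': [1, 2]}
`a['x'].append(954)` → a = {'x': [6, 5, 954], 'y': [7, 5]}; b = {'x': [6, 5, 954], 'y': [7, 5], 'z': [1, 2]}
`print(a)` → prints {'x': [6, 5, 954], 'y': [7, 5]}
`print(b)` → prints {'x': [6, 5, 954], 'y': [7, 5], 'z': [1, 2]}

Answer:
{'x': [6, 5, 954], 'y': [7, 5]}
{'x': [6, 5, 954], 'y': [7, 5], 'z': [1, 2]}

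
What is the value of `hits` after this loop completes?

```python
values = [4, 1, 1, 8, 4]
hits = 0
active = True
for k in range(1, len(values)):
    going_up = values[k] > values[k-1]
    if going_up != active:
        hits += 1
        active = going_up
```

Count direction changes in [4, 1, 1, 8, 4]
`hits` takes the values: 0 → 1 → 2 → 3

Answer: 3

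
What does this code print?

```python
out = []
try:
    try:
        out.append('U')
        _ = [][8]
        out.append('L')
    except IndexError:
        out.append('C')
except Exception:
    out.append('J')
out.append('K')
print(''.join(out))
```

Execution trace: 'U' (inner try body) → 'C' (inner except IndexError) → 'K' (after the try/except). Output: UCK

Answer: UCK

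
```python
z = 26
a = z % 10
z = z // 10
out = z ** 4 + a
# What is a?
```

Trace:
`z = 26` → z = 26
`a = z % 10` → a = 6
`z = z // 10` → z = 2
`out = z ** 4 + a` → out = 22
So a = 6

Answer: 6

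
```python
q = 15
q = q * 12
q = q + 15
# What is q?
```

Trace:
`q = 15` → q = 15
`q = q * 12` → q = 180
`q = q + 15` → q = 195
So q = 195

Answer: 195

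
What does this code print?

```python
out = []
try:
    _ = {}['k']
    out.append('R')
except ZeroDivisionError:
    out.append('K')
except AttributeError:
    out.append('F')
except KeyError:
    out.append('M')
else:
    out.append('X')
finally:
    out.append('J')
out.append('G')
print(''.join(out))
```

Execution trace: 'M' (except KeyError) → 'J' (finally) → 'G' (after the try/except). Output: MJG

Answer: MJG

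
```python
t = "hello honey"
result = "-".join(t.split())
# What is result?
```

Trace:
`t = "hello honey"` → t = 'hello honey'
`result = "-".join(t.split())` → result = 'hello-honey'
So result = 'hello-honey'

Answer: 'hello-honey'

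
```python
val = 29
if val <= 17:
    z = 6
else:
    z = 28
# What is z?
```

Trace:
`val = 29` → val = 29
`if val <= 17: ...` → val <= 17 is False, take else branch → z = 28
So z = 28

Answer: 28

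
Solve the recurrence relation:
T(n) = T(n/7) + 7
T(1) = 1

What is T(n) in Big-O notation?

Each step divides n by 7 and adds 7. After log_7(n) steps we reach T(1)=1. So T(n) = 7·log_7(n) + 1 = O(log n).

Answer: O(log n)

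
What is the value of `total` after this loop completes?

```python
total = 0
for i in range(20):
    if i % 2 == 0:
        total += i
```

Sum of even numbers 0 to 19
`total` takes the values: 0 → 2 → 6 → 12 → 20 → 30 → 42 → 56 → 72 → 90

Answer: 90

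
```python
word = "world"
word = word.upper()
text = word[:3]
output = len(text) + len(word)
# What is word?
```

Trace:
`word = "world"` → word = 'world'
`word = word.upper()` → word = 'WORLD'
`text = word[:3]` → text = 'WOR'
`output = len(text) + len(word)` → output = 8
So word = 'WORLD'

Answer: 'WORLD'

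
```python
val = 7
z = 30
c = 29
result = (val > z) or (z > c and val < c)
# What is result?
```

Trace:
`val = 7` → val = 7
`z = 30` → z = 30
`c = 29` → c = 29
`result = (val > z) or (z > c and val < c)` → result = True
So result = True

Answer: True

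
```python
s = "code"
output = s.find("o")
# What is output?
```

Trace:
`s = "code"` → s = 'code'
`output = s.find("o")` → output = 1
So output = 1

Answer: 1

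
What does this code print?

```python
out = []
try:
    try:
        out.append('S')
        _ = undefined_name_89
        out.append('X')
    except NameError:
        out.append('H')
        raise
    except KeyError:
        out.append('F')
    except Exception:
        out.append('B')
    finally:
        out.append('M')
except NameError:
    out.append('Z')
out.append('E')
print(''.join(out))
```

Execution trace: 'S' (try body) → 'H' (except NameError) → 'M' (finally) → 'Z' (outer except NameError) → 'E' (after the try/except). Output: SHMZE

Answer: SHMZE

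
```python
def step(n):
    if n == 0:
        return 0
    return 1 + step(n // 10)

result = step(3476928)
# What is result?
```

Count of digits of 3476928: 7

Answer: 7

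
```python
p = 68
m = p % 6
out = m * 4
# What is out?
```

Trace:
`p = 68` → p = 68
`m = p % 6` → m = 2
`out = m * 4` → out = 8
So out = 8

Answer: 8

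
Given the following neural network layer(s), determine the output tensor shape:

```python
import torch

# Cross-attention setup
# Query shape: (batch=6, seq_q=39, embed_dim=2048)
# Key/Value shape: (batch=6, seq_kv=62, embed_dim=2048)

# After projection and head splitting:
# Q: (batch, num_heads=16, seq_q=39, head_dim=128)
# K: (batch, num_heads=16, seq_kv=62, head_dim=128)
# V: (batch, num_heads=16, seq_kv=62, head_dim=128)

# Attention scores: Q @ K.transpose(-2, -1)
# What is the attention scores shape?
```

Input: (6, 39, 2048) -> Output: (6, 16, 39, 62)

Answer: (6, 16, 39, 62)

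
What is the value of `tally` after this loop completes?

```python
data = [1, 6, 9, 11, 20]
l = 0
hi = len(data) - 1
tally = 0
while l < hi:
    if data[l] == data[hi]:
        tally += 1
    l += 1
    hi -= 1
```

Count matching pairs from ends
`tally` takes the values: 0

Answer: 0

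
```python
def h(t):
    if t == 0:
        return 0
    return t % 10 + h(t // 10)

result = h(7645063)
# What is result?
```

Sum of digits of 7645063: 3 + 6 + 0 + 5 + 4 + 6 + 7 = 31

Answer: 31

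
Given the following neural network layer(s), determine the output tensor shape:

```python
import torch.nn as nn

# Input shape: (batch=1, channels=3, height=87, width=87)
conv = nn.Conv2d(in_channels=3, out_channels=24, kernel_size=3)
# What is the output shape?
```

Input: (1, 3, 87, 87) -> Output: (1, 24, 85, 85)

Answer: (1, 24, 85, 85)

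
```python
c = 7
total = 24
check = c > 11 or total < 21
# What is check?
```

Trace:
`c = 7` → c = 7
`total = 24` → total = 24
`check = c > 11 or total < 21` → check = False
So check = False

Answer: False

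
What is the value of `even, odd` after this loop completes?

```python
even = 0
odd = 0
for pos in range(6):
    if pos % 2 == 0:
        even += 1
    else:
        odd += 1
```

Count evens and odds in range(6)
`even, odd` takes the values: (0, 0) → (1, 0) → (1, 1) → (2, 1) → (2, 2) → (3, 2) → (3, 3)

Answer: 3, 3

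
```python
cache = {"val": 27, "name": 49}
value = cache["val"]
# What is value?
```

Trace:
`cache = {"val": 27, "name": 49}` → cache = {'val': 27, 'name': 49}
`value = cache["val"]` → value = 27
So value = 27

Answer: 27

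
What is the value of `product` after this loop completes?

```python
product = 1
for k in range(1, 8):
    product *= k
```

7! = 5040
`product` takes the values: 1 → 2 → 6 → 24 → 120 → 720 → 5040

Answer: 5040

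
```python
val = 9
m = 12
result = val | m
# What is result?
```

Trace:
`val = 9` → val = 9
`m = 12` → m = 12
`result = val | m` → result = 13
So result = 13

Answer: 13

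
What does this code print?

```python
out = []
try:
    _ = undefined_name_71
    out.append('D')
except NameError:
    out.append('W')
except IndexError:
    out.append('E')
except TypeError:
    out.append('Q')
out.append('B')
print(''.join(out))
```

Execution trace: 'W' (except NameError) → 'B' (after the try/except). Output: WB

Answer: WB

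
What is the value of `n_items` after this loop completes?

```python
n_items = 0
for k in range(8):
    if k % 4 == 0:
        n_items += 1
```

Count numbers divisible by 4 in range(8)
`n_items` takes the values: 0 → 1 → 2

Answer: 2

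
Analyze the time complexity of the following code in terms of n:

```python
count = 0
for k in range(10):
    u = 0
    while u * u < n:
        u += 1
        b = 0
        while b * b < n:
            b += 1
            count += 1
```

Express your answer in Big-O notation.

Each loop level contributes: 1 × √n × √n. Multiplying the contributions gives O(n).

Answer: O(n)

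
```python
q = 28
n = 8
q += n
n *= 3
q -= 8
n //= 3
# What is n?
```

Trace:
`q = 28` → q = 28
`n = 8` → n = 8
`q += n` → q = 36
`n *= 3` → n = 24
`q -= 8` → q = 28
`n //= 3` → n = 8
So n = 8

Answer: 8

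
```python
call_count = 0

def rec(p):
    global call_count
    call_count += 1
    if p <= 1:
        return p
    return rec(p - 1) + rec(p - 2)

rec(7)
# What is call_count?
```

Calls(p) = 1 + Calls(p-1) + Calls(p-2); Calls(0)=Calls(1)=1. For p=7 this gives 41.

Answer: 41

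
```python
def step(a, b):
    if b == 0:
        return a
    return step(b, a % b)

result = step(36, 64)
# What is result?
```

step(36, 64) -> step(64, 36) -> step(36, 28) -> step(28, 8) -> step(8, 4) -> step(4, 0) -> 4

Answer: 4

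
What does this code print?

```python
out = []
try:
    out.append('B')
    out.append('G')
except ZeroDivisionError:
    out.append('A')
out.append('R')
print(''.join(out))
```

Execution trace: 'B' (try body) → 'G' (try body, no exception) → 'R' (after the try/except). Output: BGR

Answer: BGR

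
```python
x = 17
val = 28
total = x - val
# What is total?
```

Trace:
`x = 17` → x = 17
`val = 28` → val = 28
`total = x - val` → total = -11
So total = -11

Answer: -11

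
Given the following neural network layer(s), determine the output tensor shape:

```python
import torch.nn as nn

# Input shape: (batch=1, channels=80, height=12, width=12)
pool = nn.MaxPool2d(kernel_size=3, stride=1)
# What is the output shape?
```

Input: (1, 80, 12, 12) -> Output: (1, 80, 10, 10)

Answer: (1, 80, 10, 10)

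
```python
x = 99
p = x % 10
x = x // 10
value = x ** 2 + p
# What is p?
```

Trace:
`x = 99` → x = 99
`p = x % 10` → p = 9
`x = x // 10` → x = 9
`value = x ** 2 + p` → value = 90
So p = 9

Answer: 9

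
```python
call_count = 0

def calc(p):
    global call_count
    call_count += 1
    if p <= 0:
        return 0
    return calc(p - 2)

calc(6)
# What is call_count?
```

Linear recursion stepping by 2: 4 calls from p=6 down to ≤0.

Answer: 4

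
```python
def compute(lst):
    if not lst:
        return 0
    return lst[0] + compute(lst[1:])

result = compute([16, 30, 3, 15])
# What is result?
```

16 + 30 + 3 + 15 + 0 = 64

Answer: 64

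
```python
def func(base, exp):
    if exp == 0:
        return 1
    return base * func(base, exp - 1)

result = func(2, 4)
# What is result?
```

func(2, 4) = 2 * 2 * 2 * 2 = 16

Answer: 16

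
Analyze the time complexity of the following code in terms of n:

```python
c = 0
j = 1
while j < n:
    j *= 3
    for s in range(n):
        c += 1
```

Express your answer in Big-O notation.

Each loop level contributes: log n × n. Multiplying the contributions gives O(n log n).

Answer: O(n log n)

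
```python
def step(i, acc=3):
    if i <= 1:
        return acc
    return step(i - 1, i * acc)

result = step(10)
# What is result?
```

Accumulator trace (n, acc): (10, 3) -> (9, 30) -> (8, 270) -> (7, 2160) -> (6, 15120) -> (5, 90720) -> (4, 453600) -> (3, 1814400) -> (2, 5443200) -> (1, 10886400) -> return 10886400

Answer: 10886400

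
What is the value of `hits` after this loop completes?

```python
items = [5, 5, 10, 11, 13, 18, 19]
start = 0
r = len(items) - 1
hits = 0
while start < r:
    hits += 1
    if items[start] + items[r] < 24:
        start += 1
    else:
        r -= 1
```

Steps to find pair summing to 24
`hits` takes the values: 0 → 1 → 2 → 3 → 4 → 5 → 6

Answer: 6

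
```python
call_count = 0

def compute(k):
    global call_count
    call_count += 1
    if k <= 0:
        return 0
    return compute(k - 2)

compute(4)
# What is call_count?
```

Linear recursion stepping by 2: 3 calls from k=4 down to ≤0.

Answer: 3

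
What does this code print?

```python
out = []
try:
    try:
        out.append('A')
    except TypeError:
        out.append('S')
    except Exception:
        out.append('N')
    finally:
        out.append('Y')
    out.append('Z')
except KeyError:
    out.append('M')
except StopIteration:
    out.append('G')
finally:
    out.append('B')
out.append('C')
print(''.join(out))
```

Execution trace: 'A' (inner try body, no exception) → 'Y' (inner finally) → 'Z' (try body, no exception) → 'B' (finally) → 'C' (after the try/except). Output: AYZBC

Answer: AYZBC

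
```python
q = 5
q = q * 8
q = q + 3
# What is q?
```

Trace:
`q = 5` → q = 5
`q = q * 8` → q = 40
`q = q + 3` → q = 43
So q = 43

Answer: 43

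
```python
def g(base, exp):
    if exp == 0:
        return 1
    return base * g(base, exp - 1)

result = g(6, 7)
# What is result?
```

g(6, 7) = 6 * 6 * 6 * 6 * 6 * 6 * 6 = 279936

Answer: 279936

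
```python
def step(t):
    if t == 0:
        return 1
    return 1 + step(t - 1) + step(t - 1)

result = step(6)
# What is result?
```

step(t) = 1 + 2·step(t-1), step(0)=1. Closed form: (1+1)·2^6 - 1 = 127.

Answer: 127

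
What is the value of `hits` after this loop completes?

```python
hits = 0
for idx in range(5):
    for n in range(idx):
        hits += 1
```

Triangle number: 0+1+2+...+4
`hits` takes the values: 0 → 1 → 2 → 3 → 4 → 5 → 6 → 7 → 8 → 9 → 10

Answer: 10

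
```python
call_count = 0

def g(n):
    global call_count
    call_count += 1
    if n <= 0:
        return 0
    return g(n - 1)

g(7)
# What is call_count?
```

Linear recursion stepping by 1: 8 calls from n=7 down to ≤0.

Answer: 8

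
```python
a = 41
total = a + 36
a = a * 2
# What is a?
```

Trace:
`a = 41` → a = 41
`total = a + 36` → total = 77
`a = a * 2` → a = 82
So a = 82

Answer: 82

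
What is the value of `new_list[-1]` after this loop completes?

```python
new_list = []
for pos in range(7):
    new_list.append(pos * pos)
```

Last element of squares 0 to 6
`new_list` takes the values: [] → [0] → [0, 1] → [0, 1, 4] → [0, 1, 4, 9] → [0, 1, 4, 9, 16] → [0, 1, 4, 9, 16, 25] → [0, 1, 4, 9, 16, 25, 36]
So `new_list[-1]` = 36

Answer: 36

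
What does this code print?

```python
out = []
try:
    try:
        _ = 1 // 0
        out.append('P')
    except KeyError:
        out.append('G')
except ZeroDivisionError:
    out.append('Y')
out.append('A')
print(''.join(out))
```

Execution trace: 'Y' (outer except ZeroDivisionError) → 'A' (after the try/except). Output: YA

Answer: YA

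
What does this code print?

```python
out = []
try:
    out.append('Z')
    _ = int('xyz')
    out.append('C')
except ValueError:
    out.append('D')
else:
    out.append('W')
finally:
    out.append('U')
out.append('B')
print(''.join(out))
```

Execution trace: 'Z' (try body) → 'D' (except ValueError) → 'U' (finally) → 'B' (after the try/except). Output: ZDUB

Answer: ZDUB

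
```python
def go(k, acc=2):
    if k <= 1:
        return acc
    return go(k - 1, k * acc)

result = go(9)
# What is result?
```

Accumulator trace (n, acc): (9, 2) -> (8, 18) -> (7, 144) -> (6, 1008) -> (5, 6048) -> (4, 30240) -> (3, 120960) -> (2, 362880) -> (1, 725760) -> return 725760

Answer: 725760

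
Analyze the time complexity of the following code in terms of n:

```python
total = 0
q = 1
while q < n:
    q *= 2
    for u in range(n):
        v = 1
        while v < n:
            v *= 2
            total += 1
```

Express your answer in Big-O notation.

Each loop level contributes: log n × n × log n. Multiplying the contributions gives O(n log² n).

Answer: O(n log² n)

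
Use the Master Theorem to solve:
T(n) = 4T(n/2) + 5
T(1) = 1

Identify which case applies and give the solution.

a=4, b=2, f(n)=5. log_2(4) = 2. Since c=0 < 2, Case 1 applies: T(n) = Θ(n^log_b(a)) = O(n^2).

Answer: O(n^2) - Case 1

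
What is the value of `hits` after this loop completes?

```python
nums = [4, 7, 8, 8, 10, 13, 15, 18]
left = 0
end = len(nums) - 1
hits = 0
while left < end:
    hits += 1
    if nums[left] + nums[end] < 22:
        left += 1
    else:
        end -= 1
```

Steps to find pair summing to 22
`hits` takes the values: 0 → 1 → 2 → 3 → 4 → 5 → 6 → 7

Answer: 7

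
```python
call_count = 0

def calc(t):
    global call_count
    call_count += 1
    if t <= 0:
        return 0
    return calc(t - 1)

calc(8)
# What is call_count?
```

Linear recursion stepping by 1: 9 calls from t=8 down to ≤0.

Answer: 9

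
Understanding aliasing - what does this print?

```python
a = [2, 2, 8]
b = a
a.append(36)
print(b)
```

Key concept: basic list aliasing.
Step by step:
`a = [2, 2, 8]` → a = [2, 2, 8]
`b = a` → b = [2, 2, 8] (same object as a)
`a.append(36)` → a = [2, 2, 8, 36] (same object as b); b = [2, 2, 8, 36] (same object as a)
`print(b)` → prints [2, 2, 8, 36]

Answer: [2, 2, 8, 36]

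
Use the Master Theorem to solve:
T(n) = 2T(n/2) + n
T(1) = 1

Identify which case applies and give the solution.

a=2, b=2, f(n)=n. log_2(2) = 1. Since c=1 = 1, Case 2 applies: T(n) = Θ(n^log_b(a) · log n) = O(n log n).

Answer: O(n log n) - Case 2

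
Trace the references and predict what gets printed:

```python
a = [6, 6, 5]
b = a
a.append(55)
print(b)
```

Key concept: basic list aliasing.
Step by step:
`a = [6, 6, 5]` → a = [6, 6, 5]
`b = a` → b = [6, 6, 5] (same object as a)
`a.append(55)` → a = [6, 6, 5, 55] (same object as b); b = [6, 6, 5, 55] (same object as a)
`print(b)` → prints [6, 6, 5, 55]

Answer: [6, 6, 5, 55]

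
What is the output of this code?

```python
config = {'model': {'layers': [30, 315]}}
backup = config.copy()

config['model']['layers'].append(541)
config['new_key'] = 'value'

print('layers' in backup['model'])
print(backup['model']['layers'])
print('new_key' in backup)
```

Key concept: shallow copy gotcha with nested dict.
Step by step:
`config = {'model': {'layers': [30, 315]}}` → config = {'model': {'layers': [30, 315]}}
`backup = config.copy()` → backup = {'model': {'layers': [30, 315]}}
`config['model']['layers'].append(541)` → config = {'model': {'layers': [30, 315, 541]}}; backup = {'model': {'layers': [30, 315, 541]}}
`config['new_key'] = 'value'` → config = {'model': {'layers': [30, 315, 541]}, 'new_key': 'value'}
`print('layers' in backup['model'])` → prints True
`print(backup['model']['layers'])` → prints [30, 315, 541]
`print('new_key' in backup)` → prints False

Answer:
True
[30, 315, 541]
False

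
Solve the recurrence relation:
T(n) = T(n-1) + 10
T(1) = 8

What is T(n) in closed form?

Unrolling: T(n) = T(1) + 10·(n-1) = 8 + 10(n-1) = 10n - 2.

Answer: T(n) = 10n - 2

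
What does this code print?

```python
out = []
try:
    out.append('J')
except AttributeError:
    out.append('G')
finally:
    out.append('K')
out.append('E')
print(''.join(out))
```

Execution trace: 'J' (try body, no exception) → 'K' (finally) → 'E' (after the try/except). Output: JKE

Answer: JKE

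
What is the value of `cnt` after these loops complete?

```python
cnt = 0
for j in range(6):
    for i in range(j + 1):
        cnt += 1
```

Triangle: 1 + 2 + ... + 6
`cnt` takes the values: 0 → 1 → 2 → 3 → 4 → 5 → 6 → 7 → 8 → 9 → 10 → 11 → 12 → 13 → 14 → 15 → 16 → 17 → 18 → 19 → 20 → 21

Answer: 21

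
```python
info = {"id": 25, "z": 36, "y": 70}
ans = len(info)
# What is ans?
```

Trace:
`info = {"id": 25, "z": 36, "y": 70}` → info = {'id': 25, 'z': 36, 'y': 70}
`ans = len(info)` → ans = 3
So ans = 3

Answer: 3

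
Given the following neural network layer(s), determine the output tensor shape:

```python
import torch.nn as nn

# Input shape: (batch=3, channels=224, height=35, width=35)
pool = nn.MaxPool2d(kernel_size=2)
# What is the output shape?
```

Input: (3, 224, 35, 35) -> Output: (3, 224, 17, 17)

Answer: (3, 224, 17, 17)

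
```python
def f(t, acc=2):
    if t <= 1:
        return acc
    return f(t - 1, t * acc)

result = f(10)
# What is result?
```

Accumulator trace (n, acc): (10, 2) -> (9, 20) -> (8, 180) -> (7, 1440) -> (6, 10080) -> (5, 60480) -> (4, 302400) -> (3, 1209600) -> (2, 3628800) -> (1, 7257600) -> return 7257600

Answer: 7257600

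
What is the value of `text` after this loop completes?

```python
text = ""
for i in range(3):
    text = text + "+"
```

Repeat '+' 3 times
`text` takes the values: "" → "+" → "++" → "+++"

Answer: "+++"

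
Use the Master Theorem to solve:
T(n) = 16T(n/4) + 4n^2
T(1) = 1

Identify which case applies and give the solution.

a=16, b=4, f(n)=4n^2. log_4(16) = 2. Since c=2 = 2, Case 2 applies: T(n) = Θ(n^log_b(a) · log n) = O(n^2 log n).

Answer: O(n^2 log n) - Case 2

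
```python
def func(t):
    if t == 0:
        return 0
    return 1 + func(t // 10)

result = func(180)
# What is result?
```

Count of digits of 180: 3

Answer: 3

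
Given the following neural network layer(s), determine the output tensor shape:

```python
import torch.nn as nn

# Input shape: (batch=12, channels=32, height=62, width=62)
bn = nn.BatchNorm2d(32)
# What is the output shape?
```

Input: (12, 32, 62, 62) -> Output: (12, 32, 62, 62)

Answer: (12, 32, 62, 62)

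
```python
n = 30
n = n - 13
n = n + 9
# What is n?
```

Trace:
`n = 30` → n = 30
`n = n - 13` → n = 17
`n = n + 9` → n = 26
So n = 26

Answer: 26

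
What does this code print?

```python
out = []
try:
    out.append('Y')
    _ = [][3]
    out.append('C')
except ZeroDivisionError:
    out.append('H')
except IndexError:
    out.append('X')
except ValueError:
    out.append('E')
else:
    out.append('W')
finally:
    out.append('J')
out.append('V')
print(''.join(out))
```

Execution trace: 'Y' (try body) → 'X' (except IndexError) → 'J' (finally) → 'V' (after the try/except). Output: YXJV

Answer: YXJV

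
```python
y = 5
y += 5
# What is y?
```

Trace:
`y = 5` → y = 5
`y += 5` → y = 10
So y = 10

Answer: 10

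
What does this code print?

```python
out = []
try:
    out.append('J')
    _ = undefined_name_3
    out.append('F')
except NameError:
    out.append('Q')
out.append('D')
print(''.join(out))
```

Execution trace: 'J' (try body) → 'Q' (except NameError) → 'D' (after the try/except). Output: JQD

Answer: JQD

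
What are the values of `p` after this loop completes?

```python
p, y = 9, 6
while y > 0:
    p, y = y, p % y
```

GCD of 9 and 6
`p` takes the values: 9 → 6 → 3

Answer: 3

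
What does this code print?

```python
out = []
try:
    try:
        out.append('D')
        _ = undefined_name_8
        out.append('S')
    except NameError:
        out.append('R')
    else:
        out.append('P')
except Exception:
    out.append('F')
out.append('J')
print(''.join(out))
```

Execution trace: 'D' (inner try body) → 'R' (inner except NameError) → 'J' (after the try/except). Output: DRJ

Answer: DRJ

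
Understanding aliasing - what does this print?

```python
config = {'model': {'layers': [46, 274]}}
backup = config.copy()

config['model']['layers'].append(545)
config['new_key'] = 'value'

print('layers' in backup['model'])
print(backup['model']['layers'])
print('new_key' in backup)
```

Key concept: shallow copy gotcha with nested dict.
Step by step:
`config = {'model': {'layers': [46, 274]}}` → config = {'model': {'layers': [46, 274]}}
`backup = config.copy()` → backup = {'model': {'layers': [46, 274]}}
`config['model']['layers'].append(545)` → config = {'model': {'layers': [46, 274, 545]}}; backup = {'model': {'layers': [46, 274, 545]}}
`config['new_key'] = 'value'` → config = {'model': {'layers': [46, 274, 545]}, 'new_key': 'value'}
`print('layers' in backup['model'])` → prints True
`print(backup['model']['layers'])` → prints [46, 274, 545]
`print('new_key' in backup)` → prints False

Answer:
True
[46, 274, 545]
False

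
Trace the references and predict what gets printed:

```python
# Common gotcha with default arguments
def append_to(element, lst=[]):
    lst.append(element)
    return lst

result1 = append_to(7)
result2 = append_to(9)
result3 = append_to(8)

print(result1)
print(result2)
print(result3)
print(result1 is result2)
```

Key concept: mutable default argument gotcha.
Step by step:
`result1 = append_to(7)` → result1 = [7]
`result2 = append_to(9)` → result1 = [7, 9] (same object as result2); result2 = [7, 9] (same object as result1)
`result3 = append_to(8)` → result1 = [7, 9, 8] (same object as result2, result3); result2 = [7, 9, 8] (same object as result1, result3); result3 = [7, 9, 8] (same object as result1, result2)
`print(result1)` → prints [7, 9, 8]
`print(result2)` → prints [7, 9, 8]
`print(result3)` → prints [7, 9, 8]
`print(result1 is result2)` → prints True

Answer:
[7, 9, 8]
[7, 9, 8]
[7, 9, 8]
True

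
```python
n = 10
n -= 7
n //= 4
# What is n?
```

Trace:
`n = 10` → n = 10
`n -= 7` → n = 3
`n //= 4` → n = 0
So n = 0

Answer: 0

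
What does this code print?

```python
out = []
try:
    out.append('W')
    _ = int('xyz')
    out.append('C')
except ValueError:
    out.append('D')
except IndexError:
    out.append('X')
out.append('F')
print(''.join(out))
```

Execution trace: 'W' (try body) → 'D' (except ValueError) → 'F' (after the try/except). Output: WDF

Answer: WDF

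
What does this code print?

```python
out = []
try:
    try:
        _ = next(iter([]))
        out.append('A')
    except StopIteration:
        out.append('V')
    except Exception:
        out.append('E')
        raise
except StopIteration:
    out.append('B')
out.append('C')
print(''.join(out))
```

Execution trace: 'V' (inner except StopIteration) → 'C' (after the try/except). Output: VC

Answer: VC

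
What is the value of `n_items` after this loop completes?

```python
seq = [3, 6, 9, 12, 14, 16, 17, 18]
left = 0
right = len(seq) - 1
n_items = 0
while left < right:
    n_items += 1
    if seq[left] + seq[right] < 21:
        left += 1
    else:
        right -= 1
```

Steps to find pair summing to 21
`n_items` takes the values: 0 → 1 → 2 → 3 → 4 → 5 → 6 → 7

Answer: 7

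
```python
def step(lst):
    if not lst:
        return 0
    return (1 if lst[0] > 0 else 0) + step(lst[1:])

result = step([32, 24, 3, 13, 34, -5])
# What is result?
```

Count of positive elements in [32, 24, 3, 13, 34, -5] = 5

Answer: 5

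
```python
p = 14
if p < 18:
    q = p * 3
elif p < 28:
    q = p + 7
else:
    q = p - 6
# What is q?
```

Trace:
`p = 14` → p = 14
`if p < 18: ...` → p < 18 is True → q = 42
So q = 42

Answer: 42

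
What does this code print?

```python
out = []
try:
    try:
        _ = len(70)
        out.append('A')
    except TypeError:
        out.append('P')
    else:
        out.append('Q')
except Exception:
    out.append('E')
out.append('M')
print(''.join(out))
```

Execution trace: 'P' (inner except TypeError) → 'M' (after the try/except). Output: PM

Answer: PM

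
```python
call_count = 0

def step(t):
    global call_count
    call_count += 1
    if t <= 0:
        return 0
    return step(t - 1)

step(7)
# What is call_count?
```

Linear recursion stepping by 1: 8 calls from t=7 down to ≤0.

Answer: 8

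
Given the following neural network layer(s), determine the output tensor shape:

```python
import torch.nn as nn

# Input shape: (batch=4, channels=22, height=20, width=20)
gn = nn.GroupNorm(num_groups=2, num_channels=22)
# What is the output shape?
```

Input: (4, 22, 20, 20) -> Output: (4, 22, 20, 20)

Answer: (4, 22, 20, 20)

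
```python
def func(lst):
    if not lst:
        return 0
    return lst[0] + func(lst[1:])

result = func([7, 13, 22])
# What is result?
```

7 + 13 + 22 + 0 = 42

Answer: 42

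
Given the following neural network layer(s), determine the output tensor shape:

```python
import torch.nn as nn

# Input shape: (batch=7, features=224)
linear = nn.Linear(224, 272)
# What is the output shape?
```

Input: (7, 224) -> Output: (7, 272)

Answer: (7, 272)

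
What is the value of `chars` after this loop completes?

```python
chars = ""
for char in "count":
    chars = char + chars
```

Reverse 'count'
`chars` takes the values: "" → "c" → "oc" → "uoc" → "nuoc" → "tnuoc"

Answer: "tnuoc"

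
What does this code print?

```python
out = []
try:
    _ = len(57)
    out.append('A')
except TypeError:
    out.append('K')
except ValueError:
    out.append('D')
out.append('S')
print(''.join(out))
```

Execution trace: 'K' (except TypeError) → 'S' (after the try/except). Output: KS

Answer: KS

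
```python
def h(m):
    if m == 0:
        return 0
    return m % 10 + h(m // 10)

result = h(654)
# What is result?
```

Sum of digits of 654: 4 + 5 + 6 = 15

Answer: 15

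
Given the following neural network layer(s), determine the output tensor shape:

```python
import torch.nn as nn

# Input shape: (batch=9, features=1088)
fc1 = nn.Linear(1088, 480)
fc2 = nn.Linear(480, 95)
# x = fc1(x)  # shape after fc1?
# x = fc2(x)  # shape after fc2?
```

Input: (9, 1088) -> after fc1: (9, 480) -> Output: (9, 95)

Answer: (9, 95)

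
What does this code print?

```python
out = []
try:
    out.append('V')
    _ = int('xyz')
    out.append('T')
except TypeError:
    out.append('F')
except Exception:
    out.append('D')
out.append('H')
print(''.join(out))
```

Execution trace: 'V' (try body) → 'D' (except Exception) → 'H' (after the try/except). Output: VDH

Answer: VDH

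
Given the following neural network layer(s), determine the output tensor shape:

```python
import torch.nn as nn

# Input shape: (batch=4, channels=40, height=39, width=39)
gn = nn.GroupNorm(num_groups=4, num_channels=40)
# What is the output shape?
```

Input: (4, 40, 39, 39) -> Output: (4, 40, 39, 39)

Answer: (4, 40, 39, 39)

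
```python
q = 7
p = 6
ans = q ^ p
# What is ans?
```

Trace:
`q = 7` → q = 7
`p = 6` → p = 6
`ans = q ^ p` → ans = 1
So ans = 1

Answer: 1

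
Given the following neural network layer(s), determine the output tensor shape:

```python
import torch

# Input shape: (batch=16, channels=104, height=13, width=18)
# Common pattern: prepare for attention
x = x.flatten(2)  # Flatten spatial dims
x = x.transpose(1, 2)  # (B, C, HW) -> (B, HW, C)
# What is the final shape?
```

Input: (16, 104, 13, 18) -> after flatten(2): (16, 104, 234) -> Output: (16, 234, 104)

Answer: (16, 234, 104)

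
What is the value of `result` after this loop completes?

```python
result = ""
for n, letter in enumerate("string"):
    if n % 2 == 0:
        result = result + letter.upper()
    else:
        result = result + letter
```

Uppercase even positions in 'string'
`result` takes the values: "" → "S" → "St" → "StR" → "StRi" → "StRiN" → "StRiNg"

Answer: "StRiNg"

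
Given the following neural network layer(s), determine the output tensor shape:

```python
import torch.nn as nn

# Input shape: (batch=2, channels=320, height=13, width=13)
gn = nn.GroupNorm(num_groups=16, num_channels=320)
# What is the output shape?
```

Input: (2, 320, 13, 13) -> Output: (2, 320, 13, 13)

Answer: (2, 320, 13, 13)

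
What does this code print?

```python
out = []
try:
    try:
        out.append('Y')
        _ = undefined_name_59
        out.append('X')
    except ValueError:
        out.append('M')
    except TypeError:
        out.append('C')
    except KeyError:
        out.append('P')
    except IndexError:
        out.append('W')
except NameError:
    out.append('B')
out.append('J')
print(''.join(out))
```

Execution trace: 'Y' (try body) → 'B' (outer except NameError) → 'J' (after the try/except). Output: YBJ

Answer: YBJ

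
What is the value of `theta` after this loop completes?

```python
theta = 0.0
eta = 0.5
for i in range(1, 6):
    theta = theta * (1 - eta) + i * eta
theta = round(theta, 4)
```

Moving average with lr=0.5
`theta` takes the values: 0.0 → 0.5 → 1.25 → 2.125 → 3.0625 → 4.03125 → 4.0312

Answer: 4.0312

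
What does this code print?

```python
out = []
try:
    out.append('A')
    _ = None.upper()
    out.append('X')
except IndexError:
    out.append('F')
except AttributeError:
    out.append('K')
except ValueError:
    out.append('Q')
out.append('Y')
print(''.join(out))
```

Execution trace: 'A' (try body) → 'K' (except AttributeError) → 'Y' (after the try/except). Output: AKY

Answer: AKY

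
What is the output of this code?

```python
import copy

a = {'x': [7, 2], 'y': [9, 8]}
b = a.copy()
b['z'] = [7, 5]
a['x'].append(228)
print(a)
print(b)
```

Key concept: shallow copy of dict with mutable values.
Step by step:
`a = {'x': [7, 2], 'y': [9, 8]}` → a = {'x': [7, 2], 'y': [9, 8]}
`b = a.copy()` → b = {'x': [7, 2], 'y': [9, 8]}
`b['z'] = [7, 5]` → b = {'x': [7, 2], 'y': [9, 8], 'z': [7, 5]}
`a['x'].append(228)` → a = {'x': [7, 2, 228], 'y': [9, 8]}; b = {'x': [7, 2, 228], 'y': [9, 8], 'z': [7, 5]}
`print(a)` → prints {'x': [7, 2, 228], 'y': [9, 8]}
`print(b)` → prints {'x': [7, 2, 228], 'y': [9, 8], 'z': [7, 5]}

Answer:
{'x': [7, 2, 228], 'y': [9, 8]}
{'x': [7, 2, 228], 'y': [9, 8], 'z': [7, 5]}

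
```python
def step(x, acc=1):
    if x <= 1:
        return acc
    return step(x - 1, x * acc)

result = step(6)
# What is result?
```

Accumulator trace (n, acc): (6, 1) -> (5, 6) -> (4, 30) -> (3, 120) -> (2, 360) -> (1, 720) -> return 720

Answer: 720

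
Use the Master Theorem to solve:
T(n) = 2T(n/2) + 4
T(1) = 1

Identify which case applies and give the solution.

a=2, b=2, f(n)=4. log_2(2) = 1. Since c=0 < 1, Case 1 applies: T(n) = Θ(n^log_b(a)) = O(n).

Answer: O(n) - Case 1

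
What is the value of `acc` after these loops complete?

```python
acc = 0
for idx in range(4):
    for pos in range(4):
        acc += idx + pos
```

Sum of all idx+pos for idx,pos in 4x4
`acc` takes the values: 0 → 1 → 3 → 6 → 7 → 9 → 12 → 16 → 18 → 21 → 25 → 30 → 33 → 37 → 42 → 48

Answer: 48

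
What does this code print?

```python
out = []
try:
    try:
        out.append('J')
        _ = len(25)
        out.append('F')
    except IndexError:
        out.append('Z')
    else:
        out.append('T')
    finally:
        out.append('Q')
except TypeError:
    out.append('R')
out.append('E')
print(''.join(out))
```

Execution trace: 'J' (try body) → 'Q' (finally) → 'R' (outer except TypeError) → 'E' (after the try/except). Output: JQRE

Answer: JQRE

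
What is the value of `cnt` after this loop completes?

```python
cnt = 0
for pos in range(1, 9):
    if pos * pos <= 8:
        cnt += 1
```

Count numbers where pos² ≤ 8
`cnt` takes the values: 0 → 1 → 2

Answer: 2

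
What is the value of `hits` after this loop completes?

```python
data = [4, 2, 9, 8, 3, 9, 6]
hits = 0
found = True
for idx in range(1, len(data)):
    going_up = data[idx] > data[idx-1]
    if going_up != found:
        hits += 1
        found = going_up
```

Count direction changes in [4, 2, 9, 8, 3, 9, 6]
`hits` takes the values: 0 → 1 → 2 → 3 → 4 → 5

Answer: 5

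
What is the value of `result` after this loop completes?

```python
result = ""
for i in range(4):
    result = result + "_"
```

Repeat '_' 4 times
`result` takes the values: "" → "_" → "__" → "___" → "____"

Answer: "____"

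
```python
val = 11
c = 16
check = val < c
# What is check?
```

Trace:
`val = 11` → val = 11
`c = 16` → c = 16
`check = val < c` → check = True
So check = True

Answer: True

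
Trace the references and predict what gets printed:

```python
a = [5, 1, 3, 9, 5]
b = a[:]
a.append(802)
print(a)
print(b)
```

Key concept: slice [:] creates copy.
Step by step:
`a = [5, 1, 3, 9, 5]` → a = [5, 1, 3, 9, 5]
`b = a[:]` → b = [5, 1, 3, 9, 5]
`a.append(802)` → a = [5, 1, 3, 9, 5, 802]
`print(a)` → prints [5, 1, 3, 9, 5, 802]
`print(b)` → prints [5, 1, 3, 9, 5]

Answer:
[5, 1, 3, 9, 5, 802]
[5, 1, 3, 9, 5]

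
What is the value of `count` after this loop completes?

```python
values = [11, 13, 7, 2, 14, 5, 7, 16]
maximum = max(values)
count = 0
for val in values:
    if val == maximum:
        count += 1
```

Count of max value 16 in [11, 13, 7, 2, 14, 5, 7, 16]
`count` takes the values: 0 → 1

Answer: 1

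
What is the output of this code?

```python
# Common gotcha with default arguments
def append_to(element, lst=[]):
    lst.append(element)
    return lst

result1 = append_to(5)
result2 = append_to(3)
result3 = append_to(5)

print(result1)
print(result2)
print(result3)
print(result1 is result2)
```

Key concept: mutable default argument gotcha.
Step by step:
`result1 = append_to(5)` → result1 = [5]
`result2 = append_to(3)` → result1 = [5, 3] (same object as result2); result2 = [5, 3] (same object as result1)
`result3 = append_to(5)` → result1 = [5, 3, 5] (same object as result2, result3); result2 = [5, 3, 5] (same object as result1, result3); result3 = [5, 3, 5] (same object as result1, result2)
`print(result1)` → prints [5, 3, 5]
`print(result2)` → prints [5, 3, 5]
`print(result3)` → prints [5, 3, 5]
`print(result1 is result2)` → prints True

Answer:
[5, 3, 5]
[5, 3, 5]
[5, 3, 5]
True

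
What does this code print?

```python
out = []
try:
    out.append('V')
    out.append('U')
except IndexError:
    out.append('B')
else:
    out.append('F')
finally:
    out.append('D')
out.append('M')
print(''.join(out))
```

Execution trace: 'V' (try body) → 'U' (try body, no exception) → 'F' (else) → 'D' (finally) → 'M' (after the try/except). Output: VUFDM

Answer: VUFDM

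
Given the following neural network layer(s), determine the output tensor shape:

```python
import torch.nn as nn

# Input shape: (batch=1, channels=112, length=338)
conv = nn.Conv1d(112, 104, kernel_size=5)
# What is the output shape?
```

Input: (1, 112, 338) -> Output: (1, 104, 334)

Answer: (1, 104, 334)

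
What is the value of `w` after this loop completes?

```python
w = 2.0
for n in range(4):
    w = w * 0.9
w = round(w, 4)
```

Exponential decay: 2.0 * 0.9^4
`w` takes the values: 2.0 → 1.8 → 1.62 → 1.458 → 1.3122

Answer: 1.3122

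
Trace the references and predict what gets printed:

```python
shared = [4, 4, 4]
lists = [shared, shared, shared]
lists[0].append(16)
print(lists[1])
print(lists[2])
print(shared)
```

Key concept: list of same reference.
Step by step:
`shared = [4, 4, 4]` → shared = [4, 4, 4]
`lists = [shared, shared, shared]` → lists = [[4, 4, 4], [4, 4, 4], [4, 4, 4]]
`lists[0].append(16)` → shared = [4, 4, 4, 16]; lists = [[4, 4, 4, 16], [4, 4, 4, 16], [4, 4, 4, 16]]
`print(lists[1])` → prints [4, 4, 4, 16]
`print(lists[2])` → prints [4, 4, 4, 16]
`print(shared)` → prints [4, 4, 4, 16]

Answer:
[4, 4, 4, 16]
[4, 4, 4, 16]
[4, 4, 4, 16]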